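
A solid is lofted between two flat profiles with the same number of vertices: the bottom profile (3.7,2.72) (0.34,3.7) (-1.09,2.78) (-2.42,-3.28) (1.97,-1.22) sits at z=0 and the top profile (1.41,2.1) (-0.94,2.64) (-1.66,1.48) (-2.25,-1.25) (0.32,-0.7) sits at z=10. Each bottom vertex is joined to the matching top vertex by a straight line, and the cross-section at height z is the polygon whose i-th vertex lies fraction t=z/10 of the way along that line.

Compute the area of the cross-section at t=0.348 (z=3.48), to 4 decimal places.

Area at t=0.348: 17.6743

Cross-section at t=0.348: each vertex is (1-t)·p0[i] + t·p1[i].
  v1: (1-0.348)·(3.7,2.72) + 0.348·(1.41,2.1) = (2.9031,2.5042)
  v2: (1-0.348)·(0.34,3.7) + 0.348·(-0.94,2.64) = (-0.1054,3.3311)
  v3: (1-0.348)·(-1.09,2.78) + 0.348·(-1.66,1.48) = (-1.2884,2.3276)
  v4: (1-0.348)·(-2.42,-3.28) + 0.348·(-2.25,-1.25) = (-2.3608,-2.5736)
  v5: (1-0.348)·(1.97,-1.22) + 0.348·(0.32,-0.7) = (1.3958,-1.0390)
Shoelace sum Σ(x_i·y_{i+1} − x_{i+1}·y_i):
  i=1: 2.9031·3.3311 − -0.1054·2.5042 = +9.9346 (running +9.9346)
  i=2: -0.1054·2.3276 − -1.2884·3.3311 = +4.0463 (running +13.9808)
  i=3: -1.2884·-2.5736 − -2.3608·2.3276 = +8.8108 (running +22.7916)
  i=4: -2.3608·-1.0390 − 1.3958·-2.5736 = +6.0452 (running +28.8368)
  i=5: 1.3958·2.5042 − 2.9031·-1.0390 = +6.5118 (running +35.3486)
Area = |Σ|/2 = |35.3486|/2 = 17.6743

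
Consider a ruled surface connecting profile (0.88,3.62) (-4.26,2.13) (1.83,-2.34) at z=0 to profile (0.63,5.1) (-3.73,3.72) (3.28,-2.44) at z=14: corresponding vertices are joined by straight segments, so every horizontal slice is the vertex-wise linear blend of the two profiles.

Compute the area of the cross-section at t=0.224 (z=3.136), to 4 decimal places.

Cross-section at t=0.224: each vertex is (1-t)·p0[i] + t·p1[i].
  v1: (1-0.224)·(0.88,3.62) + 0.224·(0.63,5.1) = (0.8240,3.9515)
  v2: (1-0.224)·(-4.26,2.13) + 0.224·(-3.73,3.72) = (-4.1413,2.4862)
  v3: (1-0.224)·(1.83,-2.34) + 0.224·(3.28,-2.44) = (2.1548,-2.3624)
Shoelace sum Σ(x_i·y_{i+1} − x_{i+1}·y_i):
  i=1: 0.8240·2.4862 − -4.1413·3.9515 = +18.4129 (running +18.4129)
  i=2: -4.1413·-2.3624 − 2.1548·2.4862 = +4.4262 (running +22.8391)
  i=3: 2.1548·3.9515 − 0.8240·-2.3624 = +10.4614 (running +33.3005)
Area = |Σ|/2 = |33.3005|/2 = 16.6502

Area at t=0.224: 16.6502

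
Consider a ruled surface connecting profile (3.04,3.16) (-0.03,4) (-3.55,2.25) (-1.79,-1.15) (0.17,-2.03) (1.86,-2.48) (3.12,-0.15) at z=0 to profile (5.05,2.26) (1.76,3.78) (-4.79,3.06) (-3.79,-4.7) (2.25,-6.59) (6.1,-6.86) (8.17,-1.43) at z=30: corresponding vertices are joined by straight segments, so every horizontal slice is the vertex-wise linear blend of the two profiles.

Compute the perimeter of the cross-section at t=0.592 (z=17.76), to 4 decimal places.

Cross-section at t=0.592: each vertex is (1-t)·p0[i] + t·p1[i].
  v1: (1-0.592)·(3.04,3.16) + 0.592·(5.05,2.26) = (4.2299,2.6272)
  v2: (1-0.592)·(-0.03,4) + 0.592·(1.76,3.78) = (1.0297,3.8698)
  v3: (1-0.592)·(-3.55,2.25) + 0.592·(-4.79,3.06) = (-4.2841,2.7295)
  v4: (1-0.592)·(-1.79,-1.15) + 0.592·(-3.79,-4.7) = (-2.9740,-3.2516)
  v5: (1-0.592)·(0.17,-2.03) + 0.592·(2.25,-6.59) = (1.4014,-4.7295)
  v6: (1-0.592)·(1.86,-2.48) + 0.592·(6.1,-6.86) = (4.3701,-5.0730)
  v7: (1-0.592)·(3.12,-0.15) + 0.592·(8.17,-1.43) = (6.1096,-0.9078)
Perimeter = Σ |v_{i+1} − v_i|:
  edge 1→2: √(-3.2002² + 1.2426²) = 3.4330 (running 3.4330)
  edge 2→3: √(-5.3138² + -1.1402²) = 5.4347 (running 8.8677)
  edge 3→4: √(1.3101² + -5.9811²) = 6.1229 (running 14.9906)
  edge 4→5: √(4.3754² + -1.4779²) = 4.6182 (running 19.6089)
  edge 5→6: √(2.9687² + -0.3434²) = 2.9885 (running 22.5974)
  edge 6→7: √(1.7395² + 4.1652²) = 4.5138 (running 27.1112)
  edge 7→1: √(-1.8797² + 3.5350²) = 4.0036 (running 31.1149)
Perimeter = 31.1149

Perimeter at t=0.592: 31.1149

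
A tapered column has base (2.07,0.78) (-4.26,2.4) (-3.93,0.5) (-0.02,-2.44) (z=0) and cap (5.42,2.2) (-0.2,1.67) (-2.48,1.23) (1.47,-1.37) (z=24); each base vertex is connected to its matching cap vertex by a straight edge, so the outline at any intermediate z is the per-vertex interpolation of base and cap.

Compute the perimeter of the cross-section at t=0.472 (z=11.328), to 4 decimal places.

Cross-section at t=0.472: each vertex is (1-t)·p0[i] + t·p1[i].
  v1: (1-0.472)·(2.07,0.78) + 0.472·(5.42,2.2) = (3.6512,1.4502)
  v2: (1-0.472)·(-4.26,2.4) + 0.472·(-0.2,1.67) = (-2.3437,2.0554)
  v3: (1-0.472)·(-3.93,0.5) + 0.472·(-2.48,1.23) = (-3.2456,0.8446)
  v4: (1-0.472)·(-0.02,-2.44) + 0.472·(1.47,-1.37) = (0.6833,-1.9350)
Perimeter = Σ |v_{i+1} − v_i|:
  edge 1→2: √(-5.9949² + 0.6052²) = 6.0254 (running 6.0254)
  edge 2→3: √(-0.9019² + -1.2109²) = 1.5099 (running 7.5352)
  edge 3→4: √(3.9289² + -2.7795²) = 4.8127 (running 12.3479)
  edge 4→1: √(2.9679² + 3.3852²) = 4.5020 (running 16.8499)
Perimeter = 16.8499

Perimeter at t=0.472: 16.8499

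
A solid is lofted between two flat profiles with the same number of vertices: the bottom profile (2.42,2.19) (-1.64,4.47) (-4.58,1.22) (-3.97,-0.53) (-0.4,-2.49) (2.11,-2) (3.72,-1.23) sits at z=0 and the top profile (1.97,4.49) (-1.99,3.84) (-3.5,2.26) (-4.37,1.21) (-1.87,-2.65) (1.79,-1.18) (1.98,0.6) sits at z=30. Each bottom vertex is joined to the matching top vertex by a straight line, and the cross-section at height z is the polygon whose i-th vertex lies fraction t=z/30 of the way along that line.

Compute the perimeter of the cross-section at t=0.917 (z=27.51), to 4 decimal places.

Perimeter at t=0.917: 21.6131

Cross-section at t=0.917: each vertex is (1-t)·p0[i] + t·p1[i].
  v1: (1-0.917)·(2.42,2.19) + 0.917·(1.97,4.49) = (2.0074,4.2991)
  v2: (1-0.917)·(-1.64,4.47) + 0.917·(-1.99,3.84) = (-1.9610,3.8923)
  v3: (1-0.917)·(-4.58,1.22) + 0.917·(-3.5,2.26) = (-3.5896,2.1737)
  v4: (1-0.917)·(-3.97,-0.53) + 0.917·(-4.37,1.21) = (-4.3368,1.0656)
  v5: (1-0.917)·(-0.4,-2.49) + 0.917·(-1.87,-2.65) = (-1.7480,-2.6367)
  v6: (1-0.917)·(2.11,-2) + 0.917·(1.79,-1.18) = (1.8166,-1.2481)
  v7: (1-0.917)·(3.72,-1.23) + 0.917·(1.98,0.6) = (2.1244,0.4481)
Perimeter = Σ |v_{i+1} − v_i|:
  edge 1→2: √(-3.9683² + -0.4068²) = 3.9891 (running 3.9891)
  edge 2→3: √(-1.6287² + -1.7186²) = 2.3678 (running 6.3568)
  edge 3→4: √(-0.7472² + -1.1081²) = 1.3365 (running 7.6933)
  edge 4→5: √(2.5888² + -3.7023²) = 4.5176 (running 12.2109)
  edge 5→6: √(3.5646² + 1.3887²) = 3.8255 (running 16.0364)
  edge 6→7: √(0.3079² + 1.6962²) = 1.7239 (running 17.7603)
  edge 7→1: √(-0.1171² + 3.8510²) = 3.8528 (running 21.6131)
Perimeter = 21.6131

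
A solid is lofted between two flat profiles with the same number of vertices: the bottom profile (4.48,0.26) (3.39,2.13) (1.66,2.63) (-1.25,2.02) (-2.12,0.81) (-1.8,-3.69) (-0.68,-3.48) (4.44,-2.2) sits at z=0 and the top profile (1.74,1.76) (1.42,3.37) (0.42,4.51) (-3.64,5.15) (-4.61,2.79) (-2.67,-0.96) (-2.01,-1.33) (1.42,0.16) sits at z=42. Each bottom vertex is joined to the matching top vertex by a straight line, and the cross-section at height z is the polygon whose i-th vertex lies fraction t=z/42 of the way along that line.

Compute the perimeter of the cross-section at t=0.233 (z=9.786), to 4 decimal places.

Cross-section at t=0.233: each vertex is (1-t)·p0[i] + t·p1[i].
  v1: (1-0.233)·(4.48,0.26) + 0.233·(1.74,1.76) = (3.8416,0.6095)
  v2: (1-0.233)·(3.39,2.13) + 0.233·(1.42,3.37) = (2.9310,2.4189)
  v3: (1-0.233)·(1.66,2.63) + 0.233·(0.42,4.51) = (1.3711,3.0680)
  v4: (1-0.233)·(-1.25,2.02) + 0.233·(-3.64,5.15) = (-1.8069,2.7493)
  v5: (1-0.233)·(-2.12,0.81) + 0.233·(-4.61,2.79) = (-2.7002,1.2713)
  v6: (1-0.233)·(-1.8,-3.69) + 0.233·(-2.67,-0.96) = (-2.0027,-3.0539)
  v7: (1-0.233)·(-0.68,-3.48) + 0.233·(-2.01,-1.33) = (-0.9899,-2.9791)
  v8: (1-0.233)·(4.44,-2.2) + 0.233·(1.42,0.16) = (3.7363,-1.6501)
Perimeter = Σ |v_{i+1} − v_i|:
  edge 1→2: √(-0.9106² + 1.8094²) = 2.0256 (running 2.0256)
  edge 2→3: √(-1.5599² + 0.6491²) = 1.6896 (running 3.7152)
  edge 3→4: √(-3.1780² + -0.3187²) = 3.1939 (running 6.9091)
  edge 4→5: √(-0.8933² + -1.4780²) = 1.7269 (running 8.6360)
  edge 5→6: √(0.6975² + -4.3252²) = 4.3811 (running 13.0172)
  edge 6→7: √(1.0128² + 0.0749²) = 1.0156 (running 14.0327)
  edge 7→8: √(4.7262² + 1.3289²) = 4.9095 (running 18.9423)
  edge 8→1: √(0.1052² + 2.2596²) = 2.2621 (running 21.2043)
Perimeter = 21.2043

Perimeter at t=0.233: 21.2043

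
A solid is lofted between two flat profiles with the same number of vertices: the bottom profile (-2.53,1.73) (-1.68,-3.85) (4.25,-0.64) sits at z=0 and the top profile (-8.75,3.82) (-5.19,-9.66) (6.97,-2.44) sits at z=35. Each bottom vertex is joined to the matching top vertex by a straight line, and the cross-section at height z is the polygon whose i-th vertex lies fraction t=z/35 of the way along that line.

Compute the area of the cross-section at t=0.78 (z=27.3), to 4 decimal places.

Area at t=0.78: 72.7366

Cross-section at t=0.78: each vertex is (1-t)·p0[i] + t·p1[i].
  v1: (1-0.78)·(-2.53,1.73) + 0.78·(-8.75,3.82) = (-7.3816,3.3602)
  v2: (1-0.78)·(-1.68,-3.85) + 0.78·(-5.19,-9.66) = (-4.4178,-8.3818)
  v3: (1-0.78)·(4.25,-0.64) + 0.78·(6.97,-2.44) = (6.3716,-2.0440)
Shoelace sum Σ(x_i·y_{i+1} − x_{i+1}·y_i):
  i=1: -7.3816·-8.3818 − -4.4178·3.3602 = +76.7158 (running +76.7158)
  i=2: -4.4178·-2.0440 − 6.3716·-8.3818 = +62.4355 (running +139.1512)
  i=3: 6.3716·3.3602 − -7.3816·-2.0440 = +6.3219 (running +145.4731)
Area = |Σ|/2 = |145.4731|/2 = 72.7366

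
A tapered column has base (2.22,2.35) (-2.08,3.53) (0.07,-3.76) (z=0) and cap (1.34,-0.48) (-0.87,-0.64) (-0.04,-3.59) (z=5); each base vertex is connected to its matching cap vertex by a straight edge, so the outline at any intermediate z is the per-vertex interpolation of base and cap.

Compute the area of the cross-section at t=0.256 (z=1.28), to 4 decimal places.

Area at t=0.256: 10.8734

Cross-section at t=0.256: each vertex is (1-t)·p0[i] + t·p1[i].
  v1: (1-0.256)·(2.22,2.35) + 0.256·(1.34,-0.48) = (1.9947,1.6255)
  v2: (1-0.256)·(-2.08,3.53) + 0.256·(-0.87,-0.64) = (-1.7702,2.4625)
  v3: (1-0.256)·(0.07,-3.76) + 0.256·(-0.04,-3.59) = (0.0418,-3.7165)
Shoelace sum Σ(x_i·y_{i+1} − x_{i+1}·y_i):
  i=1: 1.9947·2.4625 − -1.7702·1.6255 = +7.7895 (running +7.7895)
  i=2: -1.7702·-3.7165 − 0.0418·2.4625 = +6.4760 (running +14.2656)
  i=3: 0.0418·1.6255 − 1.9947·-3.7165 = +7.4813 (running +21.7469)
Area = |Σ|/2 = |21.7469|/2 = 10.8734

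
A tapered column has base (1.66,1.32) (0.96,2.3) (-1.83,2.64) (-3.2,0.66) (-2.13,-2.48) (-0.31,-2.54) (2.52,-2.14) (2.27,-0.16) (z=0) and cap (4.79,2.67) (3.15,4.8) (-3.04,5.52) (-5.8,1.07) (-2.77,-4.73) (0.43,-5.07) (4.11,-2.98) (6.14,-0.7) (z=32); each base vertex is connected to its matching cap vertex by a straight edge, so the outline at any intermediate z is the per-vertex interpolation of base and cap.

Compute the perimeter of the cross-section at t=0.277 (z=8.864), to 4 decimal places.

Cross-section at t=0.277: each vertex is (1-t)·p0[i] + t·p1[i].
  v1: (1-0.277)·(1.66,1.32) + 0.277·(4.79,2.67) = (2.5270,1.6940)
  v2: (1-0.277)·(0.96,2.3) + 0.277·(3.15,4.8) = (1.5666,2.9925)
  v3: (1-0.277)·(-1.83,2.64) + 0.277·(-3.04,5.52) = (-2.1652,3.4378)
  v4: (1-0.277)·(-3.2,0.66) + 0.277·(-5.8,1.07) = (-3.9202,0.7736)
  v5: (1-0.277)·(-2.13,-2.48) + 0.277·(-2.77,-4.73) = (-2.3073,-3.1033)
  v6: (1-0.277)·(-0.31,-2.54) + 0.277·(0.43,-5.07) = (-0.1050,-3.2408)
  v7: (1-0.277)·(2.52,-2.14) + 0.277·(4.11,-2.98) = (2.9604,-2.3727)
  v8: (1-0.277)·(2.27,-0.16) + 0.277·(6.14,-0.7) = (3.3420,-0.3096)
Perimeter = Σ |v_{i+1} − v_i|:
  edge 1→2: √(-0.9604² + 1.2985²) = 1.6151 (running 1.6151)
  edge 2→3: √(-3.7318² + 0.4453²) = 3.7583 (running 5.3734)
  edge 3→4: √(-1.7550² + -2.6642²) = 3.1903 (running 8.5637)
  edge 4→5: √(1.6129² + -3.8768²) = 4.1990 (running 12.7626)
  edge 5→6: √(2.2023² + -0.1376²) = 2.2066 (running 14.9692)
  edge 6→7: √(3.0655² + 0.8681²) = 3.1860 (running 18.1552)
  edge 7→8: √(0.3816² + 2.0631²) = 2.0981 (running 20.2533)
  edge 8→1: √(-0.8150² + 2.0035²) = 2.1629 (running 22.4162)
Perimeter = 22.4162

Perimeter at t=0.277: 22.4162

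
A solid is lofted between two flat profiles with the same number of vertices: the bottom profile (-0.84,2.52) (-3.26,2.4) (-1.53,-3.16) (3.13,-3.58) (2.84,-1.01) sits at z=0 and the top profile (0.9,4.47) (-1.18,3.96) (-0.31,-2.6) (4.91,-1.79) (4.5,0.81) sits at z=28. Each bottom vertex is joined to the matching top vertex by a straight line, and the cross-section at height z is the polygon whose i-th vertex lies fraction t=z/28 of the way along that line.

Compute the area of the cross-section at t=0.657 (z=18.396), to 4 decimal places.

Area at t=0.657: 27.4525

Cross-section at t=0.657: each vertex is (1-t)·p0[i] + t·p1[i].
  v1: (1-0.657)·(-0.84,2.52) + 0.657·(0.9,4.47) = (0.3032,3.8011)
  v2: (1-0.657)·(-3.26,2.4) + 0.657·(-1.18,3.96) = (-1.8934,3.4249)
  v3: (1-0.657)·(-1.53,-3.16) + 0.657·(-0.31,-2.6) = (-0.7285,-2.7921)
  v4: (1-0.657)·(3.13,-3.58) + 0.657·(4.91,-1.79) = (4.2995,-2.4040)
  v5: (1-0.657)·(2.84,-1.01) + 0.657·(4.5,0.81) = (3.9306,0.1857)
Shoelace sum Σ(x_i·y_{i+1} − x_{i+1}·y_i):
  i=1: 0.3032·3.4249 − -1.8934·3.8011 = +8.2356 (running +8.2356)
  i=2: -1.8934·-2.7921 − -0.7285·3.4249 = +7.7816 (running +16.0172)
  i=3: -0.7285·-2.4040 − 4.2995·-2.7921 = +13.7556 (running +29.7728)
  i=4: 4.2995·0.1857 − 3.9306·-2.4040 = +10.2477 (running +40.0205)
  i=5: 3.9306·3.8011 − 0.3032·0.1857 = +14.8846 (running +54.9050)
Area = |Σ|/2 = |54.9050|/2 = 27.4525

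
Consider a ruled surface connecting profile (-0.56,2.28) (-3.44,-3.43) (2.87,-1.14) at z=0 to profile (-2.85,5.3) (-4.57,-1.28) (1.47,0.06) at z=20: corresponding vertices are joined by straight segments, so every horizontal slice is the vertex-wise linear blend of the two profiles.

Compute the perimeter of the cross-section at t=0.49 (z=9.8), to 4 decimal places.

Perimeter at t=0.49: 18.7900

Cross-section at t=0.49: each vertex is (1-t)·p0[i] + t·p1[i].
  v1: (1-0.49)·(-0.56,2.28) + 0.49·(-2.85,5.3) = (-1.6821,3.7598)
  v2: (1-0.49)·(-3.44,-3.43) + 0.49·(-4.57,-1.28) = (-3.9937,-2.3765)
  v3: (1-0.49)·(2.87,-1.14) + 0.49·(1.47,0.06) = (2.1840,-0.5520)
Perimeter = Σ |v_{i+1} − v_i|:
  edge 1→2: √(-2.3116² + -6.1363²) = 6.5573 (running 6.5573)
  edge 2→3: √(6.1777² + 1.8245²) = 6.4415 (running 12.9987)
  edge 3→1: √(-3.8661² + 4.3118²) = 5.7912 (running 18.7900)
Perimeter = 18.7900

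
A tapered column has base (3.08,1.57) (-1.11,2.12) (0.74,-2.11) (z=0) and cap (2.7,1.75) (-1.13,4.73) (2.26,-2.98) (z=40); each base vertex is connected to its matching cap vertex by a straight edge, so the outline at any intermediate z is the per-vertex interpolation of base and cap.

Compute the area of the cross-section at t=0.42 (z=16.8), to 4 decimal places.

Area at t=0.42: 9.5329

Cross-section at t=0.42: each vertex is (1-t)·p0[i] + t·p1[i].
  v1: (1-0.42)·(3.08,1.57) + 0.42·(2.7,1.75) = (2.9204,1.6456)
  v2: (1-0.42)·(-1.11,2.12) + 0.42·(-1.13,4.73) = (-1.1184,3.2162)
  v3: (1-0.42)·(0.74,-2.11) + 0.42·(2.26,-2.98) = (1.3784,-2.4754)
Shoelace sum Σ(x_i·y_{i+1} − x_{i+1}·y_i):
  i=1: 2.9204·3.2162 − -1.1184·1.6456 = +11.2330 (running +11.2330)
  i=2: -1.1184·-2.4754 − 1.3784·3.2162 = -1.6647 (running +9.5683)
  i=3: 1.3784·1.6456 − 2.9204·-2.4754 = +9.4975 (running +19.0658)
Area = |Σ|/2 = |19.0658|/2 = 9.5329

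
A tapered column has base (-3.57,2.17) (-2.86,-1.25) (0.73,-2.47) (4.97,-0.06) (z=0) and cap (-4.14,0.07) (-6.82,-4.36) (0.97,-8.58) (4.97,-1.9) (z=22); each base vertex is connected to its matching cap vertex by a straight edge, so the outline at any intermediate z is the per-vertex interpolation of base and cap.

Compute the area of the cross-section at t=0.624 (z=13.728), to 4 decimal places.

Area at t=0.624: 41.5496

Cross-section at t=0.624: each vertex is (1-t)·p0[i] + t·p1[i].
  v1: (1-0.624)·(-3.57,2.17) + 0.624·(-4.14,0.07) = (-3.9257,0.8596)
  v2: (1-0.624)·(-2.86,-1.25) + 0.624·(-6.82,-4.36) = (-5.3310,-3.1906)
  v3: (1-0.624)·(0.73,-2.47) + 0.624·(0.97,-8.58) = (0.8798,-6.2826)
  v4: (1-0.624)·(4.97,-0.06) + 0.624·(4.97,-1.9) = (4.9700,-1.2082)
Shoelace sum Σ(x_i·y_{i+1} − x_{i+1}·y_i):
  i=1: -3.9257·-3.1906 − -5.3310·0.8596 = +17.1080 (running +17.1080)
  i=2: -5.3310·-6.2826 − 0.8798·-3.1906 = +36.3000 (running +53.4080)
  i=3: 0.8798·-1.2082 − 4.9700·-6.2826 = +30.1618 (running +83.5698)
  i=4: 4.9700·0.8596 − -3.9257·-1.2082 = -0.4706 (running +83.0992)
Area = |Σ|/2 = |83.0992|/2 = 41.5496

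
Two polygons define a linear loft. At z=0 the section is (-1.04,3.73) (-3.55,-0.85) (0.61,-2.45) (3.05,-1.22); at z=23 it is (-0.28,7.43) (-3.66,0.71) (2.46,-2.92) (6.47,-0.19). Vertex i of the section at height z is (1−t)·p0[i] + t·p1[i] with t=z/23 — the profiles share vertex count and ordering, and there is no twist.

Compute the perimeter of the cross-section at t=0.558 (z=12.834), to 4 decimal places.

Cross-section at t=0.558: each vertex is (1-t)·p0[i] + t·p1[i].
  v1: (1-0.558)·(-1.04,3.73) + 0.558·(-0.28,7.43) = (-0.6159,5.7946)
  v2: (1-0.558)·(-3.55,-0.85) + 0.558·(-3.66,0.71) = (-3.6114,0.0205)
  v3: (1-0.558)·(0.61,-2.45) + 0.558·(2.46,-2.92) = (1.6423,-2.7123)
  v4: (1-0.558)·(3.05,-1.22) + 0.558·(6.47,-0.19) = (4.9584,-0.6453)
Perimeter = Σ |v_{i+1} − v_i|:
  edge 1→2: √(-2.9955² + -5.7741²) = 6.5049 (running 6.5049)
  edge 2→3: √(5.2537² + -2.7327²) = 5.9219 (running 12.4268)
  edge 3→4: √(3.3161² + 2.0670²) = 3.9075 (running 16.3343)
  edge 4→1: √(-5.5743² + 6.4399²) = 8.5173 (running 24.8516)
Perimeter = 24.8516

Perimeter at t=0.558: 24.8516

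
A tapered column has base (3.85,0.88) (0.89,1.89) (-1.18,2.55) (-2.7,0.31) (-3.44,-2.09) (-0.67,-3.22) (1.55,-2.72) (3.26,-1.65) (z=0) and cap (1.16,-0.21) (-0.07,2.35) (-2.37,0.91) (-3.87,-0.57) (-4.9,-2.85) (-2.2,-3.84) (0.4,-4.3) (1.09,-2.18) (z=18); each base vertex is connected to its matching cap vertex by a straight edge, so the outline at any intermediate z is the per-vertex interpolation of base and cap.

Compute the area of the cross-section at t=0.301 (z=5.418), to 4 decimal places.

Cross-section at t=0.301: each vertex is (1-t)·p0[i] + t·p1[i].
  v1: (1-0.301)·(3.85,0.88) + 0.301·(1.16,-0.21) = (3.0403,0.5519)
  v2: (1-0.301)·(0.89,1.89) + 0.301·(-0.07,2.35) = (0.6010,2.0285)
  v3: (1-0.301)·(-1.18,2.55) + 0.301·(-2.37,0.91) = (-1.5382,2.0564)
  v4: (1-0.301)·(-2.7,0.31) + 0.301·(-3.87,-0.57) = (-3.0522,0.0451)
  v5: (1-0.301)·(-3.44,-2.09) + 0.301·(-4.9,-2.85) = (-3.8795,-2.3188)
  v6: (1-0.301)·(-0.67,-3.22) + 0.301·(-2.2,-3.84) = (-1.1305,-3.4066)
  v7: (1-0.301)·(1.55,-2.72) + 0.301·(0.4,-4.3) = (1.2039,-3.1956)
  v8: (1-0.301)·(3.26,-1.65) + 0.301·(1.09,-2.18) = (2.6068,-1.8095)
Shoelace sum Σ(x_i·y_{i+1} − x_{i+1}·y_i):
  i=1: 3.0403·2.0285 − 0.6010·0.5519 = +5.8354 (running +5.8354)
  i=2: 0.6010·2.0564 − -1.5382·2.0285 = +4.3561 (running +10.1915)
  i=3: -1.5382·0.0451 − -3.0522·2.0564 = +6.2070 (running +16.3985)
  i=4: -3.0522·-2.3188 − -3.8795·0.0451 = +7.2523 (running +23.6508)
  i=5: -3.8795·-3.4066 − -1.1305·-2.3188 = +10.5944 (running +34.2452)
  i=6: -1.1305·-3.1956 − 1.2039·-3.4066 = +7.7138 (running +41.9590)
  i=7: 1.2039·-1.8095 − 2.6068·-3.1956 = +6.1519 (running +48.1109)
  i=8: 2.6068·0.5519 − 3.0403·-1.8095 = +6.9403 (running +55.0512)
Area = |Σ|/2 = |55.0512|/2 = 27.5256

Area at t=0.301: 27.5256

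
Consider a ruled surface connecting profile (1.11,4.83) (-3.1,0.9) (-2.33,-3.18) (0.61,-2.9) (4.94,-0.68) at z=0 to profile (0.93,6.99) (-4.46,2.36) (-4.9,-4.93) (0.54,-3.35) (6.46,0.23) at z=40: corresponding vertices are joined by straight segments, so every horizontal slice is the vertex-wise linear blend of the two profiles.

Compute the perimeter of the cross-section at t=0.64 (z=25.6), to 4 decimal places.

Cross-section at t=0.64: each vertex is (1-t)·p0[i] + t·p1[i].
  v1: (1-0.64)·(1.11,4.83) + 0.64·(0.93,6.99) = (0.9948,6.2124)
  v2: (1-0.64)·(-3.1,0.9) + 0.64·(-4.46,2.36) = (-3.9704,1.8344)
  v3: (1-0.64)·(-2.33,-3.18) + 0.64·(-4.9,-4.93) = (-3.9748,-4.3000)
  v4: (1-0.64)·(0.61,-2.9) + 0.64·(0.54,-3.35) = (0.5652,-3.1880)
  v5: (1-0.64)·(4.94,-0.68) + 0.64·(6.46,0.23) = (5.9128,-0.0976)
Perimeter = Σ |v_{i+1} − v_i|:
  edge 1→2: √(-4.9652² + -4.3780²) = 6.6197 (running 6.6197)
  edge 2→3: √(-0.0044² + -6.1344²) = 6.1344 (running 12.7541)
  edge 3→4: √(4.5400² + 1.1120²) = 4.6742 (running 17.4283)
  edge 4→5: √(5.3476² + 3.0904²) = 6.1764 (running 23.6046)
  edge 5→1: √(-4.9180² + 6.3100²) = 8.0002 (running 31.6048)
Perimeter = 31.6048

Perimeter at t=0.64: 31.6048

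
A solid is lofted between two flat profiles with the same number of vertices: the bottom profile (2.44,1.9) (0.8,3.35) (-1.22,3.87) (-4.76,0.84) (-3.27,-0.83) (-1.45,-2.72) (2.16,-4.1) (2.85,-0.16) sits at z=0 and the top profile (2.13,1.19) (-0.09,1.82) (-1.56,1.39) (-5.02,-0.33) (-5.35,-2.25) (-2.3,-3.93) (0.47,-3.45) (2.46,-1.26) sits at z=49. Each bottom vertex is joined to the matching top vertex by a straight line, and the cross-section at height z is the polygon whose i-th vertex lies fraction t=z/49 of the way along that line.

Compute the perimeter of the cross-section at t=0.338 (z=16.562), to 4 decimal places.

Perimeter at t=0.338: 22.3979

Cross-section at t=0.338: each vertex is (1-t)·p0[i] + t·p1[i].
  v1: (1-0.338)·(2.44,1.9) + 0.338·(2.13,1.19) = (2.3352,1.6600)
  v2: (1-0.338)·(0.8,3.35) + 0.338·(-0.09,1.82) = (0.4992,2.8329)
  v3: (1-0.338)·(-1.22,3.87) + 0.338·(-1.56,1.39) = (-1.3349,3.0318)
  v4: (1-0.338)·(-4.76,0.84) + 0.338·(-5.02,-0.33) = (-4.8479,0.4445)
  v5: (1-0.338)·(-3.27,-0.83) + 0.338·(-5.35,-2.25) = (-3.9730,-1.3100)
  v6: (1-0.338)·(-1.45,-2.72) + 0.338·(-2.3,-3.93) = (-1.7373,-3.1290)
  v7: (1-0.338)·(2.16,-4.1) + 0.338·(0.47,-3.45) = (1.5888,-3.8803)
  v8: (1-0.338)·(2.85,-0.16) + 0.338·(2.46,-1.26) = (2.7182,-0.5318)
Perimeter = Σ |v_{i+1} − v_i|:
  edge 1→2: √(-1.8360² + 1.1728²) = 2.1787 (running 2.1787)
  edge 2→3: √(-1.8341² + 0.1989²) = 1.8449 (running 4.0235)
  edge 3→4: √(-3.5130² + -2.5872²) = 4.3629 (running 8.3864)
  edge 4→5: √(0.8748² + -1.7545²) = 1.9605 (running 10.3469)
  edge 5→6: √(2.2357² + -1.8190²) = 2.8823 (running 13.2292)
  edge 6→7: √(3.3261² + -0.7513²) = 3.4099 (running 16.6390)
  edge 7→8: √(1.1294² + 3.3485²) = 3.5338 (running 20.1729)
  edge 8→1: √(-0.3830² + 2.1918²) = 2.2250 (running 22.3979)
Perimeter = 22.3979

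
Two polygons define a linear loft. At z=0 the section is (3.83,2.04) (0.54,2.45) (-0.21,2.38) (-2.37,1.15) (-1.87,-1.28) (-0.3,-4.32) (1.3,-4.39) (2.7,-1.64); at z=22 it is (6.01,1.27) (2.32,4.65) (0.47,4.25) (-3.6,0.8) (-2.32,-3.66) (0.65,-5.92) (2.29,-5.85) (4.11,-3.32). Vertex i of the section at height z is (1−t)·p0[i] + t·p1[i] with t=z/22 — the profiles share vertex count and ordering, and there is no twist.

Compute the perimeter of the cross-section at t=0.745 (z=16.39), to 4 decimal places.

Cross-section at t=0.745: each vertex is (1-t)·p0[i] + t·p1[i].
  v1: (1-0.745)·(3.83,2.04) + 0.745·(6.01,1.27) = (5.4541,1.4664)
  v2: (1-0.745)·(0.54,2.45) + 0.745·(2.32,4.65) = (1.8661,4.0890)
  v3: (1-0.745)·(-0.21,2.38) + 0.745·(0.47,4.25) = (0.2966,3.7731)
  v4: (1-0.745)·(-2.37,1.15) + 0.745·(-3.6,0.8) = (-3.2864,0.8892)
  v5: (1-0.745)·(-1.87,-1.28) + 0.745·(-2.32,-3.66) = (-2.2052,-3.0531)
  v6: (1-0.745)·(-0.3,-4.32) + 0.745·(0.65,-5.92) = (0.4078,-5.5120)
  v7: (1-0.745)·(1.3,-4.39) + 0.745·(2.29,-5.85) = (2.0375,-5.4777)
  v8: (1-0.745)·(2.7,-1.64) + 0.745·(4.11,-3.32) = (3.7505,-2.8916)
Perimeter = Σ |v_{i+1} − v_i|:
  edge 1→2: √(-3.5880² + 2.6227²) = 4.4443 (running 4.4443)
  edge 2→3: √(-1.5695² + -0.3159²) = 1.6010 (running 6.0453)
  edge 3→4: √(-3.5830² + -2.8839²) = 4.5994 (running 10.6447)
  edge 4→5: √(1.0811² + -3.9424²) = 4.0879 (running 14.7326)
  edge 5→6: √(2.6130² + -2.4589²) = 3.5880 (running 18.3206)
  edge 6→7: √(1.6298² + 0.0343²) = 1.6302 (running 19.9508)
  edge 7→8: √(1.7129² + 2.5861²) = 3.1019 (running 23.0527)
  edge 8→1: √(1.7036² + 4.3579²) = 4.6791 (running 27.7318)
Perimeter = 27.7318

Perimeter at t=0.745: 27.7318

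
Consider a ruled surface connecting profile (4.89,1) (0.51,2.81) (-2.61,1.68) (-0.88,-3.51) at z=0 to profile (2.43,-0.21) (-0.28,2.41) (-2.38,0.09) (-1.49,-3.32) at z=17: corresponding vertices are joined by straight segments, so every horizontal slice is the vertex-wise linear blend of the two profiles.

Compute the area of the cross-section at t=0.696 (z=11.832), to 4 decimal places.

Cross-section at t=0.696: each vertex is (1-t)·p0[i] + t·p1[i].
  v1: (1-0.696)·(4.89,1) + 0.696·(2.43,-0.21) = (3.1778,0.1578)
  v2: (1-0.696)·(0.51,2.81) + 0.696·(-0.28,2.41) = (-0.0398,2.5316)
  v3: (1-0.696)·(-2.61,1.68) + 0.696·(-2.38,0.09) = (-2.4499,0.5734)
  v4: (1-0.696)·(-0.88,-3.51) + 0.696·(-1.49,-3.32) = (-1.3046,-3.3778)
Shoelace sum Σ(x_i·y_{i+1} − x_{i+1}·y_i):
  i=1: 3.1778·2.5316 − -0.0398·0.1578 = +8.0513 (running +8.0513)
  i=2: -0.0398·0.5734 − -2.4499·2.5316 = +6.1794 (running +14.2307)
  i=3: -2.4499·-3.3778 − -1.3046·0.5734 = +9.0232 (running +23.2539)
  i=4: -1.3046·0.1578 − 3.1778·-3.3778 = +10.5281 (running +33.7820)
Area = |Σ|/2 = |33.7820|/2 = 16.8910

Area at t=0.696: 16.8910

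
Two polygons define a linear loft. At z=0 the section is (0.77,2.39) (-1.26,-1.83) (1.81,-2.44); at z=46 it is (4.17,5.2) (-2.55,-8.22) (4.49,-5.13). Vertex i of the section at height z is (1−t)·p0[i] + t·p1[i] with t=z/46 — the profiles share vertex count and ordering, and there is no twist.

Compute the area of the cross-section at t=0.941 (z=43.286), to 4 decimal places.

Area at t=0.941: 34.5680

Cross-section at t=0.941: each vertex is (1-t)·p0[i] + t·p1[i].
  v1: (1-0.941)·(0.77,2.39) + 0.941·(4.17,5.2) = (3.9694,5.0342)
  v2: (1-0.941)·(-1.26,-1.83) + 0.941·(-2.55,-8.22) = (-2.4739,-7.8430)
  v3: (1-0.941)·(1.81,-2.44) + 0.941·(4.49,-5.13) = (4.3319,-4.9713)
Shoelace sum Σ(x_i·y_{i+1} − x_{i+1}·y_i):
  i=1: 3.9694·-7.8430 − -2.4739·5.0342 = -18.6779 (running -18.6779)
  i=2: -2.4739·-4.9713 − 4.3319·-7.8430 = +46.2733 (running +27.5954)
  i=3: 4.3319·5.0342 − 3.9694·-4.9713 = +41.5406 (running +69.1361)
Area = |Σ|/2 = |69.1361|/2 = 34.5680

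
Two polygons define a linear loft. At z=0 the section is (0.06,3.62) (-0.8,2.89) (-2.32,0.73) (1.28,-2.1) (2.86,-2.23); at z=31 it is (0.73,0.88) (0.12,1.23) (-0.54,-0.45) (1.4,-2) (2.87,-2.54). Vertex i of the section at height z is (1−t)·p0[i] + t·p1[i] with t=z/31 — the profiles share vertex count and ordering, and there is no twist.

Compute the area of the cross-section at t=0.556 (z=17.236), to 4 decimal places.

Area at t=0.556: 8.1706

Cross-section at t=0.556: each vertex is (1-t)·p0[i] + t·p1[i].
  v1: (1-0.556)·(0.06,3.62) + 0.556·(0.73,0.88) = (0.4325,2.0966)
  v2: (1-0.556)·(-0.8,2.89) + 0.556·(0.12,1.23) = (-0.2885,1.9670)
  v3: (1-0.556)·(-2.32,0.73) + 0.556·(-0.54,-0.45) = (-1.3303,0.0739)
  v4: (1-0.556)·(1.28,-2.1) + 0.556·(1.4,-2) = (1.3467,-2.0444)
  v5: (1-0.556)·(2.86,-2.23) + 0.556·(2.87,-2.54) = (2.8656,-2.4024)
Shoelace sum Σ(x_i·y_{i+1} − x_{i+1}·y_i):
  i=1: 0.4325·1.9670 − -0.2885·2.0966 = +1.4556 (running +1.4556)
  i=2: -0.2885·0.0739 − -1.3303·1.9670 = +2.5955 (running +4.0511)
  i=3: -1.3303·-2.0444 − 1.3467·0.0739 = +2.6202 (running +6.6712)
  i=4: 1.3467·-2.4024 − 2.8656·-2.0444 = +2.6230 (running +9.2943)
  i=5: 2.8656·2.0966 − 0.4325·-2.4024 = +7.0469 (running +16.3412)
Area = |Σ|/2 = |16.3412|/2 = 8.1706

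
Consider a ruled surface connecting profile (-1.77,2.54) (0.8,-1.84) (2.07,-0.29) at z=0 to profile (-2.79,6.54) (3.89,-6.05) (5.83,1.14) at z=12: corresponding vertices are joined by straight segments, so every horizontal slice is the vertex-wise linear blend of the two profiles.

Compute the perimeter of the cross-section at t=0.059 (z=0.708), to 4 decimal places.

Perimeter at t=0.059: 12.9997

Cross-section at t=0.059: each vertex is (1-t)·p0[i] + t·p1[i].
  v1: (1-0.059)·(-1.77,2.54) + 0.059·(-2.79,6.54) = (-1.8302,2.7760)
  v2: (1-0.059)·(0.8,-1.84) + 0.059·(3.89,-6.05) = (0.9823,-2.0884)
  v3: (1-0.059)·(2.07,-0.29) + 0.059·(5.83,1.14) = (2.2918,-0.2056)
Perimeter = Σ |v_{i+1} − v_i|:
  edge 1→2: √(2.8125² + -4.8644²) = 5.6189 (running 5.6189)
  edge 2→3: √(1.3095² + 1.8828²) = 2.2934 (running 7.9123)
  edge 3→1: √(-4.1220² + 2.9816²) = 5.0874 (running 12.9997)
Perimeter = 12.9997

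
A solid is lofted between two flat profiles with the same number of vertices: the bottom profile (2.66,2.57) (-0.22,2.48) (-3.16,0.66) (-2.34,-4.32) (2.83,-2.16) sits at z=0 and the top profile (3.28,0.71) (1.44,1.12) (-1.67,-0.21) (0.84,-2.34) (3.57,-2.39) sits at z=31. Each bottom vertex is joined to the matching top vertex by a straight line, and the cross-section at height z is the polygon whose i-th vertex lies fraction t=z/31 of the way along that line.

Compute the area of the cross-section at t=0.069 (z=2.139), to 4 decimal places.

Area at t=0.069: 28.7911

Cross-section at t=0.069: each vertex is (1-t)·p0[i] + t·p1[i].
  v1: (1-0.069)·(2.66,2.57) + 0.069·(3.28,0.71) = (2.7028,2.4417)
  v2: (1-0.069)·(-0.22,2.48) + 0.069·(1.44,1.12) = (-0.1055,2.3862)
  v3: (1-0.069)·(-3.16,0.66) + 0.069·(-1.67,-0.21) = (-3.0572,0.6000)
  v4: (1-0.069)·(-2.34,-4.32) + 0.069·(0.84,-2.34) = (-2.1206,-4.1834)
  v5: (1-0.069)·(2.83,-2.16) + 0.069·(3.57,-2.39) = (2.8811,-2.1759)
Shoelace sum Σ(x_i·y_{i+1} − x_{i+1}·y_i):
  i=1: 2.7028·2.3862 − -0.1055·2.4417 = +6.7068 (running +6.7068)
  i=2: -0.1055·0.6000 − -3.0572·2.3862 = +7.2317 (running +13.9384)
  i=3: -3.0572·-4.1834 − -2.1206·0.6000 = +14.0617 (running +28.0001)
  i=4: -2.1206·-2.1759 − 2.8811·-4.1834 = +16.6667 (running +44.6668)
  i=5: 2.8811·2.4417 − 2.7028·-2.1759 = +12.9155 (running +57.5822)
Area = |Σ|/2 = |57.5822|/2 = 28.7911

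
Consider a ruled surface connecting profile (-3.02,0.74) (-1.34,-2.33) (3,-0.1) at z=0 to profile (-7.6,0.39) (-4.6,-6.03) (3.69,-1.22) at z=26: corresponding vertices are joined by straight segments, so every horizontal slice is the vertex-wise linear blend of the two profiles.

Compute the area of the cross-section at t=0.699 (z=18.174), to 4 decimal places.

Cross-section at t=0.699: each vertex is (1-t)·p0[i] + t·p1[i].
  v1: (1-0.699)·(-3.02,0.74) + 0.699·(-7.6,0.39) = (-6.2214,0.4954)
  v2: (1-0.699)·(-1.34,-2.33) + 0.699·(-4.6,-6.03) = (-3.6187,-4.9163)
  v3: (1-0.699)·(3,-0.1) + 0.699·(3.69,-1.22) = (3.4823,-0.8829)
Shoelace sum Σ(x_i·y_{i+1} − x_{i+1}·y_i):
  i=1: -6.2214·-4.9163 − -3.6187·0.4954 = +32.3789 (running +32.3789)
  i=2: -3.6187·-0.8829 − 3.4823·-4.9163 = +20.3150 (running +52.6939)
  i=3: 3.4823·0.4954 − -6.2214·-0.8829 = -3.7678 (running +48.9261)
Area = |Σ|/2 = |48.9261|/2 = 24.4630

Area at t=0.699: 24.4630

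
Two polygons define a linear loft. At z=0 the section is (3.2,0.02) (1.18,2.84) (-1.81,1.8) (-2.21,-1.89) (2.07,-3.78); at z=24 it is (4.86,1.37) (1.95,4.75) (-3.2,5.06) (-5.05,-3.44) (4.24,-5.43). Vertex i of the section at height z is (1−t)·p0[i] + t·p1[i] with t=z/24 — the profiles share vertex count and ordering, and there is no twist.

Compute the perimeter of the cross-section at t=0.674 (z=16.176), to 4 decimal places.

Cross-section at t=0.674: each vertex is (1-t)·p0[i] + t·p1[i].
  v1: (1-0.674)·(3.2,0.02) + 0.674·(4.86,1.37) = (4.3188,0.9299)
  v2: (1-0.674)·(1.18,2.84) + 0.674·(1.95,4.75) = (1.6990,4.1273)
  v3: (1-0.674)·(-1.81,1.8) + 0.674·(-3.2,5.06) = (-2.7469,3.9972)
  v4: (1-0.674)·(-2.21,-1.89) + 0.674·(-5.05,-3.44) = (-4.1242,-2.9347)
  v5: (1-0.674)·(2.07,-3.78) + 0.674·(4.24,-5.43) = (3.5326,-4.8921)
Perimeter = Σ |v_{i+1} − v_i|:
  edge 1→2: √(-2.6199² + 3.1974²) = 4.1337 (running 4.1337)
  edge 2→3: √(-4.4458² + -0.1301²) = 4.4477 (running 8.5814)
  edge 3→4: √(-1.3773² + -6.9319²) = 7.0674 (running 15.6489)
  edge 4→5: √(7.6567² + -1.9574²) = 7.9030 (running 23.5518)
  edge 5→1: √(0.7863² + 5.8220²) = 5.8749 (running 29.4267)
Perimeter = 29.4267

Perimeter at t=0.674: 29.4267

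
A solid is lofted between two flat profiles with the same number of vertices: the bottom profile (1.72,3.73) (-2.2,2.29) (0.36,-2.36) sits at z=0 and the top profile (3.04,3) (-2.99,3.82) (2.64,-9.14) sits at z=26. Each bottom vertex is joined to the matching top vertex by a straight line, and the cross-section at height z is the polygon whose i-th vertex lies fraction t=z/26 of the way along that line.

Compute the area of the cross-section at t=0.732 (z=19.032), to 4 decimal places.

Area at t=0.732: 28.8100

Cross-section at t=0.732: each vertex is (1-t)·p0[i] + t·p1[i].
  v1: (1-0.732)·(1.72,3.73) + 0.732·(3.04,3) = (2.6862,3.1956)
  v2: (1-0.732)·(-2.2,2.29) + 0.732·(-2.99,3.82) = (-2.7783,3.4100)
  v3: (1-0.732)·(0.36,-2.36) + 0.732·(2.64,-9.14) = (2.0290,-7.3230)
Shoelace sum Σ(x_i·y_{i+1} − x_{i+1}·y_i):
  i=1: 2.6862·3.4100 − -2.7783·3.1956 = +18.0384 (running +18.0384)
  i=2: -2.7783·-7.3230 − 2.0290·3.4100 = +13.4266 (running +31.4649)
  i=3: 2.0290·3.1956 − 2.6862·-7.3230 = +26.1551 (running +57.6200)
Area = |Σ|/2 = |57.6200|/2 = 28.8100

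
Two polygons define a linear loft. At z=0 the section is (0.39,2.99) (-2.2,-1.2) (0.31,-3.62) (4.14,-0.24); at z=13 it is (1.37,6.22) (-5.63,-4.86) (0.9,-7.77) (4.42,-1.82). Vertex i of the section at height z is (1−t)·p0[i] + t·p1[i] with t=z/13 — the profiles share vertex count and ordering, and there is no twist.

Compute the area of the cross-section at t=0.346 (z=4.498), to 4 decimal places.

Cross-section at t=0.346: each vertex is (1-t)·p0[i] + t·p1[i].
  v1: (1-0.346)·(0.39,2.99) + 0.346·(1.37,6.22) = (0.7291,4.1076)
  v2: (1-0.346)·(-2.2,-1.2) + 0.346·(-5.63,-4.86) = (-3.3868,-2.4664)
  v3: (1-0.346)·(0.31,-3.62) + 0.346·(0.9,-7.77) = (0.5141,-5.0559)
  v4: (1-0.346)·(4.14,-0.24) + 0.346·(4.42,-1.82) = (4.2369,-0.7867)
Shoelace sum Σ(x_i·y_{i+1} − x_{i+1}·y_i):
  i=1: 0.7291·-2.4664 − -3.3868·4.1076 = +12.1133 (running +12.1133)
  i=2: -3.3868·-5.0559 − 0.5141·-2.4664 = +18.3913 (running +30.5046)
  i=3: 0.5141·-0.7867 − 4.2369·-5.0559 = +21.0168 (running +51.5213)
  i=4: 4.2369·4.1076 − 0.7291·-0.7867 = +17.9769 (running +69.4982)
Area = |Σ|/2 = |69.4982|/2 = 34.7491

Area at t=0.346: 34.7491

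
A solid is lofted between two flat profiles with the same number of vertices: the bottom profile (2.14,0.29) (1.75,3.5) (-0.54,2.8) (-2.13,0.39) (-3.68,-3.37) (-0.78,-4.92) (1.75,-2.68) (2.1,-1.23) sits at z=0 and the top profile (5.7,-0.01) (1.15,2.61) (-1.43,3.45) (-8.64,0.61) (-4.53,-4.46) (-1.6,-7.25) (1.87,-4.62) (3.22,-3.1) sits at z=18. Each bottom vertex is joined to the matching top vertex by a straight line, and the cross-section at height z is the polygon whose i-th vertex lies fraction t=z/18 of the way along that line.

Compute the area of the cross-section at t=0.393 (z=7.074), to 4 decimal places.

Area at t=0.393: 49.0322

Cross-section at t=0.393: each vertex is (1-t)·p0[i] + t·p1[i].
  v1: (1-0.393)·(2.14,0.29) + 0.393·(5.7,-0.01) = (3.5391,0.1721)
  v2: (1-0.393)·(1.75,3.5) + 0.393·(1.15,2.61) = (1.5142,3.1502)
  v3: (1-0.393)·(-0.54,2.8) + 0.393·(-1.43,3.45) = (-0.8898,3.0554)
  v4: (1-0.393)·(-2.13,0.39) + 0.393·(-8.64,0.61) = (-4.6884,0.4765)
  v5: (1-0.393)·(-3.68,-3.37) + 0.393·(-4.53,-4.46) = (-4.0141,-3.7984)
  v6: (1-0.393)·(-0.78,-4.92) + 0.393·(-1.6,-7.25) = (-1.1023,-5.8357)
  v7: (1-0.393)·(1.75,-2.68) + 0.393·(1.87,-4.62) = (1.7972,-3.4424)
  v8: (1-0.393)·(2.1,-1.23) + 0.393·(3.22,-3.1) = (2.5402,-1.9649)
Shoelace sum Σ(x_i·y_{i+1} − x_{i+1}·y_i):
  i=1: 3.5391·3.1502 − 1.5142·0.1721 = +10.8883 (running +10.8883)
  i=2: 1.5142·3.0554 − -0.8898·3.1502 = +7.4295 (running +18.3179)
  i=3: -0.8898·0.4765 − -4.6884·3.0554 = +13.9013 (running +32.2192)
  i=4: -4.6884·-3.7984 − -4.0141·0.4765 = +19.7209 (running +51.9401)
  i=5: -4.0141·-5.8357 − -1.1023·-3.7984 = +19.2380 (running +71.1781)
  i=6: -1.1023·-3.4424 − 1.7972·-5.8357 = +14.2821 (running +85.4602)
  i=7: 1.7972·-1.9649 − 2.5402·-3.4424 = +5.2130 (running +90.6732)
  i=8: 2.5402·0.1721 − 3.5391·-1.9649 = +7.3911 (running +98.0644)
Area = |Σ|/2 = |98.0644|/2 = 49.0322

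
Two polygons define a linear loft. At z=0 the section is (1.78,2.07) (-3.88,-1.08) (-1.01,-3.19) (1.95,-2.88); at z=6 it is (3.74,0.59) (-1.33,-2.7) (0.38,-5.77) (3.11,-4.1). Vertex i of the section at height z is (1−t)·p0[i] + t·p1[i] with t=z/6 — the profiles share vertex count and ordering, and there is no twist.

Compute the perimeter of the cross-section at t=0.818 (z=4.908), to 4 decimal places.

Cross-section at t=0.818: each vertex is (1-t)·p0[i] + t·p1[i].
  v1: (1-0.818)·(1.78,2.07) + 0.818·(3.74,0.59) = (3.3833,0.8594)
  v2: (1-0.818)·(-3.88,-1.08) + 0.818·(-1.33,-2.7) = (-1.7941,-2.4052)
  v3: (1-0.818)·(-1.01,-3.19) + 0.818·(0.38,-5.77) = (0.1270,-5.3004)
  v4: (1-0.818)·(1.95,-2.88) + 0.818·(3.11,-4.1) = (2.8989,-3.8780)
Perimeter = Σ |v_{i+1} − v_i|:
  edge 1→2: √(-5.1774² + -3.2645²) = 6.1206 (running 6.1206)
  edge 2→3: √(1.9211² + -2.8953²) = 3.4747 (running 9.5953)
  edge 3→4: √(2.7719² + 1.4225²) = 3.1156 (running 12.7109)
  edge 4→1: √(0.4844² + 4.7373²) = 4.7620 (running 17.4729)
Perimeter = 17.4729

Perimeter at t=0.818: 17.4729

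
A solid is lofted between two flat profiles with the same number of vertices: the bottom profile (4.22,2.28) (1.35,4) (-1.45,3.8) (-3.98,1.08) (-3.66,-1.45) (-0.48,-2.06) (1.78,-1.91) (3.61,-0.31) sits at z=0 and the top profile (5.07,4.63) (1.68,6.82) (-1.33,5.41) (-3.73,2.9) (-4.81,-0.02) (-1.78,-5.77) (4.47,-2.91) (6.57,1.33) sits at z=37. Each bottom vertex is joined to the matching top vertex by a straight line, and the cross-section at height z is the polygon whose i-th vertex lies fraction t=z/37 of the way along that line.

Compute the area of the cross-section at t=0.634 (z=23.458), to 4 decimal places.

Cross-section at t=0.634: each vertex is (1-t)·p0[i] + t·p1[i].
  v1: (1-0.634)·(4.22,2.28) + 0.634·(5.07,4.63) = (4.7589,3.7699)
  v2: (1-0.634)·(1.35,4) + 0.634·(1.68,6.82) = (1.5592,5.7879)
  v3: (1-0.634)·(-1.45,3.8) + 0.634·(-1.33,5.41) = (-1.3739,4.8207)
  v4: (1-0.634)·(-3.98,1.08) + 0.634·(-3.73,2.9) = (-3.8215,2.2339)
  v5: (1-0.634)·(-3.66,-1.45) + 0.634·(-4.81,-0.02) = (-4.3891,-0.5434)
  v6: (1-0.634)·(-0.48,-2.06) + 0.634·(-1.78,-5.77) = (-1.3042,-4.4121)
  v7: (1-0.634)·(1.78,-1.91) + 0.634·(4.47,-2.91) = (3.4855,-2.5440)
  v8: (1-0.634)·(3.61,-0.31) + 0.634·(6.57,1.33) = (5.4866,0.7298)
Shoelace sum Σ(x_i·y_{i+1} − x_{i+1}·y_i):
  i=1: 4.7589·5.7879 − 1.5592·3.7699 = +21.6658 (running +21.6658)
  i=2: 1.5592·4.8207 − -1.3739·5.7879 = +15.4687 (running +37.1345)
  i=3: -1.3739·2.2339 − -3.8215·4.8207 = +15.3533 (running +52.4878)
  i=4: -3.8215·-0.5434 − -4.3891·2.2339 = +11.8812 (running +64.3691)
  i=5: -4.3891·-4.4121 − -1.3042·-0.5434 = +18.6566 (running +83.0257)
  i=6: -1.3042·-2.5440 − 3.4855·-4.4121 = +18.6962 (running +101.7219)
  i=7: 3.4855·0.7298 − 5.4866·-2.5440 = +16.5016 (running +118.2235)
  i=8: 5.4866·3.7699 − 4.7589·0.7298 = +17.2112 (running +135.4347)
Area = |Σ|/2 = |135.4347|/2 = 67.7174

Area at t=0.634: 67.7174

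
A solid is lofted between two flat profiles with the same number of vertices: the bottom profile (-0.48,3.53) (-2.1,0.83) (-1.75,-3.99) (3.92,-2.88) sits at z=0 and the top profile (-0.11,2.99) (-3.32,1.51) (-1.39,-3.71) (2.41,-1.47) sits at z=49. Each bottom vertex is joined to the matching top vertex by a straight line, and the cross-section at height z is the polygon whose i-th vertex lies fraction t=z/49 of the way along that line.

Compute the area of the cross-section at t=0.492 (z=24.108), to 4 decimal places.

Area at t=0.492: 23.0492

Cross-section at t=0.492: each vertex is (1-t)·p0[i] + t·p1[i].
  v1: (1-0.492)·(-0.48,3.53) + 0.492·(-0.11,2.99) = (-0.2980,3.2643)
  v2: (1-0.492)·(-2.1,0.83) + 0.492·(-3.32,1.51) = (-2.7002,1.1646)
  v3: (1-0.492)·(-1.75,-3.99) + 0.492·(-1.39,-3.71) = (-1.5729,-3.8522)
  v4: (1-0.492)·(3.92,-2.88) + 0.492·(2.41,-1.47) = (3.1771,-2.1863)
Shoelace sum Σ(x_i·y_{i+1} − x_{i+1}·y_i):
  i=1: -0.2980·1.1646 − -2.7002·3.2643 = +8.4675 (running +8.4675)
  i=2: -2.7002·-3.8522 − -1.5729·1.1646 = +12.2337 (running +20.7011)
  i=3: -1.5729·-2.1863 − 3.1771·-3.8522 = +15.6776 (running +36.3788)
  i=4: 3.1771·3.2643 − -0.2980·-2.1863 = +9.7196 (running +46.0984)
Area = |Σ|/2 = |46.0984|/2 = 23.0492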